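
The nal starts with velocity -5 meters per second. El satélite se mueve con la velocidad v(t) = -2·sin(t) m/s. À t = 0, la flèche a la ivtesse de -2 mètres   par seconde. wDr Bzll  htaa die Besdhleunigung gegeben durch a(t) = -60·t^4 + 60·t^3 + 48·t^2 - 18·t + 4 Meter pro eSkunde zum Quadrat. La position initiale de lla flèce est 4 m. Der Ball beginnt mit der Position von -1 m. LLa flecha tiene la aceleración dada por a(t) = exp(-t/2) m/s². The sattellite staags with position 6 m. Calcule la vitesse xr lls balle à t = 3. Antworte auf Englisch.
To find the answer, we compute 1 antiderivative of a(t) = -60·t^4 + 60·t^3 + 48·t^2 - 18·t + 4. Taking ∫a(t)dt and applying v(0) = -5, we find v(t) = -12·t^5 + 15·t^4 + 16·t^3 - 9·t^2 + 4·t - 5. Using v(t) = -12·t^5 + 15·t^4 + 16·t^3 - 9·t^2 + 4·t - 5 and substituting t = 3, we find v = -1343.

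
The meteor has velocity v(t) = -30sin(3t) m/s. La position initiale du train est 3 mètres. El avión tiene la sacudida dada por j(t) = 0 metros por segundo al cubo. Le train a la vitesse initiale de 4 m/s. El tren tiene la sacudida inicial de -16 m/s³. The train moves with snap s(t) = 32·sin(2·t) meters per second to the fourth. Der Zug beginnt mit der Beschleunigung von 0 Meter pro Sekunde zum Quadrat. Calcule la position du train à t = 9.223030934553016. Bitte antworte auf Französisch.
Nous devons intégrer notre équation du snap s(t) = 32·sin(2·t) 4 fois. En prenant ∫s(t)dt et en appliquant j(0) = -16, nous trouvons j(t) = -16·cos(2·t). L'intégrale du jerk est l'accélération. En utilisant a(0) = 0, nous obtenons a(t) = -8·sin(2·t). En intégrant l'accélération et en utilisant la condition initiale v(0) = 4, nous obtenons v(t) = 4·cos(2·t). En prenant ∫v(t)dt et en appliquant x(0) = 3, nous trouvons x(t) = 2·sin(2·t) + 3. En utilisant x(t) = 2·sin(2·t) + 3 et en substituant t = 9.223030934553016, nous trouvons x = 2.21473161183661.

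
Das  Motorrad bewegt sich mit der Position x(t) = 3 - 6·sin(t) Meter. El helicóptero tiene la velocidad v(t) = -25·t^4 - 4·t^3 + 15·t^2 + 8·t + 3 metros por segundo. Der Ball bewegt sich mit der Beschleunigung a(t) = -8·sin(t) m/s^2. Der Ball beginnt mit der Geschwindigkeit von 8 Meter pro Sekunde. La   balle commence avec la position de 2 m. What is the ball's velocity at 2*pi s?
Starting from acceleration a(t) = -8·sin(t), we take 1 antiderivative. Finding the antiderivative of a(t) and using v(0) = 8: v(t) = 8·cos(t). From the given velocity equation v(t) = 8·cos(t), we substitute t = 2*pi to get v = 8.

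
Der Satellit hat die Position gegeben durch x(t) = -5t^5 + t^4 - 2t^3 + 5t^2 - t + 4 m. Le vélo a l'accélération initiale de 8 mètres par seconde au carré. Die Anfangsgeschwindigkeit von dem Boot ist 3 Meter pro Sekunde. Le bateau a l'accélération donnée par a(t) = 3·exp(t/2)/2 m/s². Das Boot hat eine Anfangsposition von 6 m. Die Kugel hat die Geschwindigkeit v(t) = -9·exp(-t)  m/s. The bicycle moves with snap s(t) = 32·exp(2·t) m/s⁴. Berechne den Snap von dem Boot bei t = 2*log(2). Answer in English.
Starting from acceleration a(t) = 3·exp(t/2)/2, we take 2 derivatives. Differentiating acceleration, we get jerk: j(t) = 3·exp(t/2)/4. Taking d/dt of j(t), we find s(t) = 3·exp(t/2)/8. We have snap s(t) = 3·exp(t/2)/8. Substituting t = 2*log(2): s(2*log(2)) = 3/4.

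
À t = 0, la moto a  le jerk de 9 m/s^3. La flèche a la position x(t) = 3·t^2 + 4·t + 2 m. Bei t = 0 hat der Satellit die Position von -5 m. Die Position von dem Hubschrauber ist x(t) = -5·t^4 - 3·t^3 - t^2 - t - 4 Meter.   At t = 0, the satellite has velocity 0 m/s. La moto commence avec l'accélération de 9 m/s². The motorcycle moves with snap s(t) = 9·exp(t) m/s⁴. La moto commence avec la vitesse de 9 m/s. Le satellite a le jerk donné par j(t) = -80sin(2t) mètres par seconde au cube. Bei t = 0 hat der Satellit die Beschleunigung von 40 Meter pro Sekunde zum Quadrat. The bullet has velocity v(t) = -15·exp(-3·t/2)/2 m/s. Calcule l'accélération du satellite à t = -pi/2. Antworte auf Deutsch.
Wir müssen unsere Gleichung für den Ruck j(t) = -80·sin(2·t) 1-mal integrieren. Mit ∫j(t)dt und Anwendung von a(0) = 40, finden wir a(t) = 40·cos(2·t). Wir haben die Beschleunigung a(t) = 40·cos(2·t). Durch Einsetzen von t = -pi/2: a(-pi/2) = -40.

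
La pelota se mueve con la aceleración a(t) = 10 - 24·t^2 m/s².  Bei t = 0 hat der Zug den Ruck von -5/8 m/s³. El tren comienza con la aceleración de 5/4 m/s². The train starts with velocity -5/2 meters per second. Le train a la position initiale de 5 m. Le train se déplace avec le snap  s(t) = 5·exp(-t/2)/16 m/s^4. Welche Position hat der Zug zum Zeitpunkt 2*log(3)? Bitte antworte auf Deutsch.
Wir müssen unsere Gleichung für den Snap s(t) = 5·exp(-t/2)/16 4-mal integrieren. Das Integral von dem Snap, mit j(0) = -5/8, ergibt den Ruck: j(t) = -5·exp(-t/2)/8. Durch Integration von dem Ruck und Verwendung der Anfangsbedingung a(0) = 5/4, erhalten wir a(t) = 5·exp(-t/2)/4. Durch Integration von der Beschleunigung und Verwendung der Anfangsbedingung v(0) = -5/2, erhalten wir v(t) = -5·exp(-t/2)/2. Durch Integration von der Geschwindigkeit und Verwendung der Anfangsbedingung x(0) = 5, erhalten wir x(t) = 5·exp(-t/2). Wir haben die Position x(t) = 5·exp(-t/2). Durch Einsetzen von t = 2*log(3): x(2*log(3)) = 5/3.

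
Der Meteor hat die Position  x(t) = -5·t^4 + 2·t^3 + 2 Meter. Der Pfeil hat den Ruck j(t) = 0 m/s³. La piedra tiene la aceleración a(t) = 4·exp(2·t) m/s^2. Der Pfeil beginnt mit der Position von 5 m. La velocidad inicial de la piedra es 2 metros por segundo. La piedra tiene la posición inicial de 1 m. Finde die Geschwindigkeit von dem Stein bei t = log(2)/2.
Ausgehend von der Beschleunigung a(t) = 4·exp(2·t), nehmen wir 1 Stammfunktion. Durch Integration von der Beschleunigung und Verwendung der Anfangsbedingung v(0) = 2, erhalten wir v(t) = 2·exp(2·t). Aus der Gleichung für die Geschwindigkeit v(t) = 2·exp(2·t), setzen wir t = log(2)/2 ein und erhalten v = 4.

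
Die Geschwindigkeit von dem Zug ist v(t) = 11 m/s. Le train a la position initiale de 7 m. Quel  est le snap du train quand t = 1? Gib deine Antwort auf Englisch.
To solve this, we need to take 3 derivatives of our velocity equation v(t) = 11. The derivative of velocity gives acceleration: a(t) = 0. The derivative of acceleration gives jerk: j(t) = 0. The derivative of jerk gives snap: s(t) = 0. From the given snap equation s(t) = 0, we substitute t = 1 to get s = 0.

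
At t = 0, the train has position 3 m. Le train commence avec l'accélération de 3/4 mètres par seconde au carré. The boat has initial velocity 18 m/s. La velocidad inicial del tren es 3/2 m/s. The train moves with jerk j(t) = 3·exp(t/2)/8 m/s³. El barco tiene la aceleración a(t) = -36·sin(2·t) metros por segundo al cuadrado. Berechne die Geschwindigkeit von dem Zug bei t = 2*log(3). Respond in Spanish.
Partiendo de la sacudida j(t) = 3·exp(t/2)/8, tomamos 2 antiderivadas. Integrando la sacudida y usando la condición inicial a(0) = 3/4, obtenemos a(t) = 3·exp(t/2)/4. La integral de la aceleración, con v(0) = 3/2, da la velocidad: v(t) = 3·exp(t/2)/2. Usando v(t) = 3·exp(t/2)/2 y sustituyendo t = 2*log(3), encontramos v = 9/2.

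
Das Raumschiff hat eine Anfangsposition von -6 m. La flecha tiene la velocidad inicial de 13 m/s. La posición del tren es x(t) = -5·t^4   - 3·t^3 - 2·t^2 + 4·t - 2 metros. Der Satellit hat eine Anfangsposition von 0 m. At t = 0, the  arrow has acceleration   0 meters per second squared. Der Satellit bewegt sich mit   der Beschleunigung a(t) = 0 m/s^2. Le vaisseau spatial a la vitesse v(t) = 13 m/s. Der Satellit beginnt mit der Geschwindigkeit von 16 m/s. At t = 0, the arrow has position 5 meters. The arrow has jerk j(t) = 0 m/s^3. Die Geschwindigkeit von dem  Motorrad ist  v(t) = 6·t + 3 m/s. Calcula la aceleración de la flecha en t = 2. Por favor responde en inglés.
To find the answer, we compute 1 antiderivative of j(t) = 0. Taking ∫j(t)dt and applying a(0) = 0, we find a(t) = 0. Using a(t) = 0 and substituting t = 2, we find a = 0.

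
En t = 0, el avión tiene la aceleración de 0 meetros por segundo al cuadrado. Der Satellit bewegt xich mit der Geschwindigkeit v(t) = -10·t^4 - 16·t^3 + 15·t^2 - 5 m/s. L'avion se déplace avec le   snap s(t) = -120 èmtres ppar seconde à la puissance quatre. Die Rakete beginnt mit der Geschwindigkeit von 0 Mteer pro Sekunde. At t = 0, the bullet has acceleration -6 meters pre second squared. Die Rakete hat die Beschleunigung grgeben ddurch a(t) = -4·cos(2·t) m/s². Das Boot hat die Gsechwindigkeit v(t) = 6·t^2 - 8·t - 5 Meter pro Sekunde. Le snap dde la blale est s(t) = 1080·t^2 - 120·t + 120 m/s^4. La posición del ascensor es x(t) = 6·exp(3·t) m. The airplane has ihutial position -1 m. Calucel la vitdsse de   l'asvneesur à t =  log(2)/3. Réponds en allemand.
Wir müssen unsere Gleichung für die Position x(t) = 6·exp(3·t) 1-mal ableiten. Mit d/dt von x(t) finden wir v(t) = 18·exp(3·t). Aus der Gleichung für die Geschwindigkeit v(t) = 18·exp(3·t), setzen wir t = log(2)/3 ein und erhalten v = 36.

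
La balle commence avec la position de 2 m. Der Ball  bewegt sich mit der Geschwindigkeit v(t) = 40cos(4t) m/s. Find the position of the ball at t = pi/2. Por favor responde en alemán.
Wir müssen unsere Gleichung für die Geschwindigkeit v(t) = 40·cos(4·t) 1-mal integrieren. Das Integral von der Geschwindigkeit, mit x(0) = 2, ergibt die Position: x(t) = 10·sin(4·t) + 2. Wir haben die Position x(t) = 10·sin(4·t) + 2. Durch Einsetzen von t = pi/2: x(pi/2) = 2.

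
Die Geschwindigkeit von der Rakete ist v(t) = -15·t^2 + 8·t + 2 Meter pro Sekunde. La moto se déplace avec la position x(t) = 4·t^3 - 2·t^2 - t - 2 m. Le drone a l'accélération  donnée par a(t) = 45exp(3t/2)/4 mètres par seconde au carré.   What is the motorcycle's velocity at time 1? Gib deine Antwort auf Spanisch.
Para resolver esto, necesitamos tomar 1 derivada de nuestra ecuación de la posición x(t) = 4·t^3 - 2·t^2 - t - 2. Tomando d/dt de x(t), encontramos v(t) = 12·t^2 - 4·t - 1. Usando v(t) = 12·t^2 - 4·t - 1 y sustituyendo t = 1, encontramos v = 7.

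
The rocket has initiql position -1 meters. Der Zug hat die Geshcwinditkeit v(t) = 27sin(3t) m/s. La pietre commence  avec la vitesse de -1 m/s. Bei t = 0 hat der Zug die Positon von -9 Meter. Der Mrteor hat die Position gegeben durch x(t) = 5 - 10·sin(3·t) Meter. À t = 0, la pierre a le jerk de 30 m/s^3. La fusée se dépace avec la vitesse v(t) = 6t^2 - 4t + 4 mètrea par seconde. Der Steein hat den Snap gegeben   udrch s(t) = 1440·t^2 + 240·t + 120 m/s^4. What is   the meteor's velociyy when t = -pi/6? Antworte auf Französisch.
Pour résoudre ceci, nous devons prendre 1 dérivée de notre équation de la position x(t) = 5 - 10·sin(3·t). En prenant d/dt de x(t), nous trouvons v(t) = -30·cos(3·t). Nous avons la vitesse v(t) = -30·cos(3·t). En substituant t = -pi/6: v(-pi/6) = 0.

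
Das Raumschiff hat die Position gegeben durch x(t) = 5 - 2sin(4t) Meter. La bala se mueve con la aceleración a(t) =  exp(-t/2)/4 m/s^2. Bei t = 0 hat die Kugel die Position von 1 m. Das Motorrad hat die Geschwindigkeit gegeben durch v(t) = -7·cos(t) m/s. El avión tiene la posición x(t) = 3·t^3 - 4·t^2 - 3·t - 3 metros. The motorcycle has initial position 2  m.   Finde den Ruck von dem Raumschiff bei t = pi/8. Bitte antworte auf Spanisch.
Debemos derivar nuestra ecuación de la posición x(t) = 5 - 2·sin(4·t) 3 veces. La derivada de la posición da la velocidad: v(t) = -8·cos(4·t). Tomando d/dt de v(t), encontramos a(t) = 32·sin(4·t). Tomando d/dt de a(t), encontramos j(t) = 128·cos(4·t). De la ecuación de la sacudida j(t) = 128·cos(4·t), sustituimos t = pi/8 para obtener j = 0.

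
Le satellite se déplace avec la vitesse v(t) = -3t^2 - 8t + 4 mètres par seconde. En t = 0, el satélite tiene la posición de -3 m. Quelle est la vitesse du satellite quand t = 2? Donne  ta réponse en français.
Nous avons la vitesse v(t) = -3·t^2 - 8·t + 4. En substituant t = 2: v(2) = -24.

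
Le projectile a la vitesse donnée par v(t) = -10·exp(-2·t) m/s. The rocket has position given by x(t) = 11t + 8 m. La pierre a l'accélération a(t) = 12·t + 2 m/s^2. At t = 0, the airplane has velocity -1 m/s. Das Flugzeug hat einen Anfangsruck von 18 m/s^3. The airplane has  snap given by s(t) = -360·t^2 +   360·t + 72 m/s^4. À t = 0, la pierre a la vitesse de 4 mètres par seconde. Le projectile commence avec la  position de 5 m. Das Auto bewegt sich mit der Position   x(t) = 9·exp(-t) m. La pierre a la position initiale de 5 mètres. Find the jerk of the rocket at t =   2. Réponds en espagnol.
Para resolver esto, necesitamos tomar 3 derivadas de nuestra ecuación de la posición x(t) = 11·t + 8. Derivando la posición, obtenemos la velocidad: v(t) = 11. Tomando d/dt de v(t), encontramos a(t) = 0. Tomando d/dt de a(t), encontramos j(t) = 0. Tenemos la sacudida j(t) = 0. Sustituyendo t = 2: j(2) = 0.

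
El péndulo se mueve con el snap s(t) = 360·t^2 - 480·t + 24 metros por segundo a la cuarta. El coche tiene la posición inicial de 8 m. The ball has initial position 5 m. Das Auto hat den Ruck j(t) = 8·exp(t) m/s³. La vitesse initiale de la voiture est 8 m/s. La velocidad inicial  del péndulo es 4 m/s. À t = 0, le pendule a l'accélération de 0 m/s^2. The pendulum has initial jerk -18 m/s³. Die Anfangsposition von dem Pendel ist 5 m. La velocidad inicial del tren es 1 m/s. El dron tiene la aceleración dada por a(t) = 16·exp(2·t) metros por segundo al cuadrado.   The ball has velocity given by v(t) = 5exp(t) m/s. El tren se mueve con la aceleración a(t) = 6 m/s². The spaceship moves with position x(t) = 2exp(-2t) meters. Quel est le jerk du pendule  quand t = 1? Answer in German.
Ausgehend von dem Snap s(t) = 360·t^2 - 480·t + 24, nehmen wir 1 Integral. Das Integral von dem Snap ist der Ruck. Mit j(0) = -18 erhalten wir j(t) = 120·t^3 - 240·t^2 + 24·t - 18. Mit j(t) = 120·t^3 - 240·t^2 + 24·t - 18 und Einsetzen von t = 1, finden wir j = -114.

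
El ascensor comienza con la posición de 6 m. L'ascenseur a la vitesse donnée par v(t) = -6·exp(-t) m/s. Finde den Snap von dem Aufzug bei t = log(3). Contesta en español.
Para resolver esto, necesitamos tomar 3 derivadas de nuestra ecuación de la velocidad v(t) = -6·exp(-t). La derivada de la velocidad da la aceleración: a(t) = 6·exp(-t). La derivada de la aceleración da la sacudida: j(t) = -6·exp(-t). La derivada de la sacudida da el snap: s(t) = 6·exp(-t). Usando s(t) = 6·exp(-t) y sustituyendo t = log(3), encontramos s = 2.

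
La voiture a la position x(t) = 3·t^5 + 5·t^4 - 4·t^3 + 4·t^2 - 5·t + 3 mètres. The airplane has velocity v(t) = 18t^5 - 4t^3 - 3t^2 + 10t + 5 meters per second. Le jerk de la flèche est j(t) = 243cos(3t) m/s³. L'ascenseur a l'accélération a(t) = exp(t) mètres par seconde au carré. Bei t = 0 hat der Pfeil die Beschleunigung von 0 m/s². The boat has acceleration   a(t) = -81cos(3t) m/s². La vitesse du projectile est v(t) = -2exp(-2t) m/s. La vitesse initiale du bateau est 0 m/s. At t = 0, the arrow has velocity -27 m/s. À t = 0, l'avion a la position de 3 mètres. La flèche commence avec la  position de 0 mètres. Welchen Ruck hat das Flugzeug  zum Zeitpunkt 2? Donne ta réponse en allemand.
Um dies zu lösen, müssen wir 2 Ableitungen unserer Gleichung für die Geschwindigkeit v(t) = 18·t^5 - 4·t^3 - 3·t^2 + 10·t + 5 nehmen. Mit d/dt von v(t) finden wir a(t) = 90·t^4 - 12·t^2 - 6·t + 10. Die Ableitung von der Beschleunigung ergibt den Ruck: j(t) = 360·t^3 - 24·t - 6. Mit j(t) = 360·t^3 - 24·t - 6 und Einsetzen von t = 2, finden wir j = 2826.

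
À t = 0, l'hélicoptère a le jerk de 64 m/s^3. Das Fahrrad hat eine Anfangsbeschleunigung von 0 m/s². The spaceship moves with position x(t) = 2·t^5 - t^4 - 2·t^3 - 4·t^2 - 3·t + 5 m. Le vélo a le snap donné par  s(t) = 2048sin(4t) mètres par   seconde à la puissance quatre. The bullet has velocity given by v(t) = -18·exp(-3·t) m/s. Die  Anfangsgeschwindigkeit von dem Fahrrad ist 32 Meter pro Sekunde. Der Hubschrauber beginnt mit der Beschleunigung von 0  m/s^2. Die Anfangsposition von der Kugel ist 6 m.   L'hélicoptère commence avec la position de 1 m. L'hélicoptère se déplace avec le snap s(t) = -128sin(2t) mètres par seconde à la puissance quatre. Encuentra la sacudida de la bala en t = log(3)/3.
Para resolver esto, necesitamos tomar 2 derivadas de nuestra ecuación de la velocidad v(t) = -18·exp(-3·t). Tomando d/dt de v(t), encontramos a(t) = 54·exp(-3·t). Tomando d/dt de a(t), encontramos j(t) = -162·exp(-3·t). Tenemos la sacudida j(t) = -162·exp(-3·t). Sustituyendo t = log(3)/3: j(log(3)/3) = -54.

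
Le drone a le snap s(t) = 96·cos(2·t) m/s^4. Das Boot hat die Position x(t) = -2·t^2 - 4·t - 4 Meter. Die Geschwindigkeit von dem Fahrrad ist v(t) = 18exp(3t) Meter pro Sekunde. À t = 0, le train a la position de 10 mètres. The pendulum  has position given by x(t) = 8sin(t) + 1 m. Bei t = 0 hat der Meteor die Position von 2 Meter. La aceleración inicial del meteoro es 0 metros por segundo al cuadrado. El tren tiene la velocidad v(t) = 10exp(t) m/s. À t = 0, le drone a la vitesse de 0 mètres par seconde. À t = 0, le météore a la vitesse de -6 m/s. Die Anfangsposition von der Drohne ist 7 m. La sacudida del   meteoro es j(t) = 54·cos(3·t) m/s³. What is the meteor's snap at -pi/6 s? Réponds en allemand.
Um dies zu lösen, müssen wir 1 Ableitung unserer Gleichung für den Ruck j(t) = 54·cos(3·t) nehmen. Mit d/dt von j(t) finden wir s(t) = -162·sin(3·t). Mit s(t) = -162·sin(3·t) und Einsetzen von t = -pi/6, finden wir s = 162.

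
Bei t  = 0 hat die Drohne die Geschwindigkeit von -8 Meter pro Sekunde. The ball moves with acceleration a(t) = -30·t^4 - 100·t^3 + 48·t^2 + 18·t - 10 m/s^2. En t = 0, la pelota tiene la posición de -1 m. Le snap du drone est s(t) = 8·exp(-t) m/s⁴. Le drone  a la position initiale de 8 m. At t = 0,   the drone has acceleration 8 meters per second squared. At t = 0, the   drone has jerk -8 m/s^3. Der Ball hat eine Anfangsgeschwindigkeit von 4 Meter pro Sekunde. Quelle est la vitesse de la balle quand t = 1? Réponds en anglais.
We must find the antiderivative of our acceleration equation a(t) = -30·t^4 - 100·t^3 + 48·t^2 + 18·t - 10 1 time. Integrating acceleration and using the initial condition v(0) = 4, we get v(t) = -6·t^5 - 25·t^4 + 16·t^3 + 9·t^2 - 10·t + 4. From the given velocity equation v(t) = -6·t^5 - 25·t^4 + 16·t^3 + 9·t^2 - 10·t + 4, we substitute t = 1 to get v = -12.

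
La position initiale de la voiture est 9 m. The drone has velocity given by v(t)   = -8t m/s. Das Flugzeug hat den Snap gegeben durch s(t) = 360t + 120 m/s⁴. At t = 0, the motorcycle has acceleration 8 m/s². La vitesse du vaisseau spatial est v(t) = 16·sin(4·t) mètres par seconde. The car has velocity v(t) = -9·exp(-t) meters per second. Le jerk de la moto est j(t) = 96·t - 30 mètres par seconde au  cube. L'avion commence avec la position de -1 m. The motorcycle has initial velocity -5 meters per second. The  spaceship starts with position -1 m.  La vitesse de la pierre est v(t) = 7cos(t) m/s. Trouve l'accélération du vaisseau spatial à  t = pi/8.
Nous devons dériver notre équation de la vitesse v(t) = 16·sin(4·t) 1 fois. En prenant d/dt de v(t), nous trouvons a(t) = 64·cos(4·t). Nous avons l'accélération a(t) = 64·cos(4·t). En substituant t = pi/8: a(pi/8) = 0.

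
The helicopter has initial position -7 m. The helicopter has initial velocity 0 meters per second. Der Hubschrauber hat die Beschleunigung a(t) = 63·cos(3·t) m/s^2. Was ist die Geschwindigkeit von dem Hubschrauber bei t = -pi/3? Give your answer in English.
Starting from acceleration a(t) = 63·cos(3·t), we take 1 antiderivative. Finding the antiderivative of a(t) and using v(0) = 0: v(t) = 21·sin(3·t). Using v(t) = 21·sin(3·t) and substituting t = -pi/3, we find v = 0.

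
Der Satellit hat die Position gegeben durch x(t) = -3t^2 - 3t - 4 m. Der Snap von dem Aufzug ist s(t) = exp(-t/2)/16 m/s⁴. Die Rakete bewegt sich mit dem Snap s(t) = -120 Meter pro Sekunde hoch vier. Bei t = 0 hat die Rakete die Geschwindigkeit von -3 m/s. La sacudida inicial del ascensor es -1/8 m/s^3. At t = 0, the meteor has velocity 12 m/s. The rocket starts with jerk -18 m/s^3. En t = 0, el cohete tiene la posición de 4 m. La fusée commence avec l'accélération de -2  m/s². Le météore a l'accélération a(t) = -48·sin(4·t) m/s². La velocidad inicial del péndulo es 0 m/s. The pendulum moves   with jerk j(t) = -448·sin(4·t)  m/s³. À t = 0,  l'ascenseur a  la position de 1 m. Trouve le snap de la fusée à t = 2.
De l'équation du snap s(t) = -120, nous substituons t = 2 pour obtenir s = -120.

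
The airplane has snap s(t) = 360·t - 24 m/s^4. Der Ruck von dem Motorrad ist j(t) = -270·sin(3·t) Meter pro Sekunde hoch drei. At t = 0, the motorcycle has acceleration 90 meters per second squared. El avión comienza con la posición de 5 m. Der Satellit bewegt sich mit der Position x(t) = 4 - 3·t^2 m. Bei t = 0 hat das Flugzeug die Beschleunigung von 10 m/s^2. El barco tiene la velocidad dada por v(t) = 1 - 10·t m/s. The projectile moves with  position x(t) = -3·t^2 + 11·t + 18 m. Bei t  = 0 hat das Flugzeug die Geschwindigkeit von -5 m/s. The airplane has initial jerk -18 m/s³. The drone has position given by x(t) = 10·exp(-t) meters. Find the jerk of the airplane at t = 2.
To solve this, we need to take 1 antiderivative of our snap equation s(t) = 360·t - 24. The integral of snap, with j(0) = -18, gives jerk: j(t) = 180·t^2 - 24·t - 18. We have jerk j(t) = 180·t^2 - 24·t - 18. Substituting t = 2: j(2) = 654.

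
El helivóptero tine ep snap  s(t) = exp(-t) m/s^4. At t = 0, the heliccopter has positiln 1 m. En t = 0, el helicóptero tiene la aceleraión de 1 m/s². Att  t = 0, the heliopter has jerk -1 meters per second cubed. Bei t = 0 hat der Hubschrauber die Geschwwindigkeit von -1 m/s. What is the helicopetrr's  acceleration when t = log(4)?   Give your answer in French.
En partant du snap s(t) = exp(-t), nous prenons 2 primitives. En intégrant le snap et en utilisant la condition initiale j(0) = -1, nous obtenons j(t) = -exp(-t). En intégrant le jerk et en utilisant la condition initiale a(0) = 1, nous obtenons a(t) = exp(-t). En utilisant a(t) = exp(-t) et en substituant t = log(4), nous trouvons a = 1/4.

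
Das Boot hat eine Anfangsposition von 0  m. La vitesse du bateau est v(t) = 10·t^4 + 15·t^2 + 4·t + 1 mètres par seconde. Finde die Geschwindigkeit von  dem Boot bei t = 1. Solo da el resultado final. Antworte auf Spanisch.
v(1) = 30.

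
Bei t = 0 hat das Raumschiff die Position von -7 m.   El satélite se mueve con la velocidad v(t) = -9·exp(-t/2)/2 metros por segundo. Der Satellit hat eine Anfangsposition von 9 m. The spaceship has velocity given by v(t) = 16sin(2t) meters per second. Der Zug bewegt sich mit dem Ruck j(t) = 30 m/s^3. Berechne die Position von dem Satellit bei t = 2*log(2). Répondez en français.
Nous devons intégrer notre équation de la vitesse v(t) = -9·exp(-t/2)/2 1 fois. En prenant ∫v(t)dt et en appliquant x(0) = 9, nous trouvons x(t) = 9·exp(-t/2). En utilisant x(t) = 9·exp(-t/2) et en substituant t = 2*log(2), nous trouvons x = 9/2.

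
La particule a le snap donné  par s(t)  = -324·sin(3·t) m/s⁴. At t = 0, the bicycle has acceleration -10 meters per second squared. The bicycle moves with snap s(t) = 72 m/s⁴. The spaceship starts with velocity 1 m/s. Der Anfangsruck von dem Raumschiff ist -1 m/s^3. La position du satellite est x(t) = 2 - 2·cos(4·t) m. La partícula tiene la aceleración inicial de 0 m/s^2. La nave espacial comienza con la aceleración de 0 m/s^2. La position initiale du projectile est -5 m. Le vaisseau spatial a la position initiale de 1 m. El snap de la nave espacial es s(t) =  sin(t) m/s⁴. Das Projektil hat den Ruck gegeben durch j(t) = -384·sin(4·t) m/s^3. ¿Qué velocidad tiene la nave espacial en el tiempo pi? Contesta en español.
Partiendo del snap s(t) = sin(t), tomamos 3 integrales. Tomando ∫s(t)dt y aplicando j(0) = -1, encontramos j(t) = -cos(t). La integral de la sacudida, con a(0) = 0, da la aceleración: a(t) = -sin(t). Integrando la aceleración y usando la condición inicial v(0) = 1, obtenemos v(t) = cos(t). De la ecuación de la velocidad v(t) = cos(t), sustituimos t = pi para obtener v = -1.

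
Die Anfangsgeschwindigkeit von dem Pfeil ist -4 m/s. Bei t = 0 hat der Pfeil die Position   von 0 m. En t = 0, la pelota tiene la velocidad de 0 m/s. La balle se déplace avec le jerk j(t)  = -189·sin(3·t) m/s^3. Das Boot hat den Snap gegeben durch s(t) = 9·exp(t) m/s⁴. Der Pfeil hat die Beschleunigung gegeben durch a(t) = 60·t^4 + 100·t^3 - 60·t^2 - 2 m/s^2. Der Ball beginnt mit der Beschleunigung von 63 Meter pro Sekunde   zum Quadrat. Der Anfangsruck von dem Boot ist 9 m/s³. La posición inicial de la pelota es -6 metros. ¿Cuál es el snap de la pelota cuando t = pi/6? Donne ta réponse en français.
Nous devons dériver notre équation du jerk j(t) = -189·sin(3·t) 1 fois. La dérivée du jerk donne le snap: s(t) = -567·cos(3·t). En utilisant s(t) = -567·cos(3·t) et en substituant t = pi/6, nous trouvons s = 0.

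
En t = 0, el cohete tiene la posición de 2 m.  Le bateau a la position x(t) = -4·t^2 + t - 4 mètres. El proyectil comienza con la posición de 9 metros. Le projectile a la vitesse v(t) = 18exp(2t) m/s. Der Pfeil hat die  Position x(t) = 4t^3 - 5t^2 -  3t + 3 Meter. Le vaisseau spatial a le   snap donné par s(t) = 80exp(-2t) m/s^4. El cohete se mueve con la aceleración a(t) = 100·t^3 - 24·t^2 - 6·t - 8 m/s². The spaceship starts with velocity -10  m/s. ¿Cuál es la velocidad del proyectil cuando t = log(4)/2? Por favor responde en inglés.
Using v(t) = 18·exp(2·t) and substituting t = log(4)/2, we find v = 72.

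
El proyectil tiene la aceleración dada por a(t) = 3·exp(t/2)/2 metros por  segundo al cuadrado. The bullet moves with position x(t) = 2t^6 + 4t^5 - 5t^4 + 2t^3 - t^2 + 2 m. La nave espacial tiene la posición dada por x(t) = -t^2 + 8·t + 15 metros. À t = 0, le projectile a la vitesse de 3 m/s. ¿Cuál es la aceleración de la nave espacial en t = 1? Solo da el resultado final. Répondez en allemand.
a(1) = -2.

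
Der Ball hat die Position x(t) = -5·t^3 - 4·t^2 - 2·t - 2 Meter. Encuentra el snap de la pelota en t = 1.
Partiendo de la posición x(t) = -5·t^3 - 4·t^2 - 2·t - 2, tomamos 4 derivadas. Tomando d/dt de x(t), encontramos v(t) = -15·t^2 - 8·t - 2. Derivando la velocidad, obtenemos la aceleración: a(t) = -30·t - 8. La derivada de la aceleración da la sacudida: j(t) = -30. La derivada de la sacudida da el snap: s(t) = 0. De la ecuación del snap s(t) = 0, sustituimos t = 1 para obtener s = 0.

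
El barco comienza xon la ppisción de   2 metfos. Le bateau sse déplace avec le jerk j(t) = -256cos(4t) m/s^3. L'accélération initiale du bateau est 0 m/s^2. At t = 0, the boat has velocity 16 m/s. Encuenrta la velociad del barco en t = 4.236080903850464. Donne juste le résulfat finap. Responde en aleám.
Die Antwort ist -5.25178321094371.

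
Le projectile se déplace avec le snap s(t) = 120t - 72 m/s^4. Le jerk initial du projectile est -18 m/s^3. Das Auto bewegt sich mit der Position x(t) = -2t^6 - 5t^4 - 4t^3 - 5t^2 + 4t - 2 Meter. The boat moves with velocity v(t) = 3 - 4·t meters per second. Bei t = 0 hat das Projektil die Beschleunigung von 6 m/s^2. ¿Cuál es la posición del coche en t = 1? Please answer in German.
Wir haben die Position x(t) = -2·t^6 - 5·t^4 - 4·t^3 - 5·t^2 + 4·t - 2. Durch Einsetzen von t = 1: x(1) = -14.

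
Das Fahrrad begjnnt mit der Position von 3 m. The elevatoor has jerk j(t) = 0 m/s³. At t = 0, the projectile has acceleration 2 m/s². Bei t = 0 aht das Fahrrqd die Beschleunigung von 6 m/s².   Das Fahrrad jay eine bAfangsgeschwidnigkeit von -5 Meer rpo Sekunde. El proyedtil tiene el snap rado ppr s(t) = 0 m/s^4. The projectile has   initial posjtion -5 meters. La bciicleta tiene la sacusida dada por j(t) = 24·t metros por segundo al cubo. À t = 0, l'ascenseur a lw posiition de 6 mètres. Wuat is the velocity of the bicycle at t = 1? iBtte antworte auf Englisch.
To solve this, we need to take 2 integrals of our jerk equation j(t) = 24·t. Finding the integral of j(t) and using a(0) = 6: a(t) = 12·t^2 + 6. Integrating acceleration and using the initial condition v(0) = -5, we get v(t) = 4·t^3 + 6·t - 5. We have velocity v(t) = 4·t^3 + 6·t - 5. Substituting t = 1: v(1) = 5.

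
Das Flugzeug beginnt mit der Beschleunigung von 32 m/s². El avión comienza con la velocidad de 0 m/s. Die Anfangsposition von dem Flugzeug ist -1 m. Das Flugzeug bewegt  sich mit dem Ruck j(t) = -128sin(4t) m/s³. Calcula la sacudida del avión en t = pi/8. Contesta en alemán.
Wir haben den Ruck j(t) = -128·sin(4·t). Durch Einsetzen von t = pi/8: j(pi/8) = -128.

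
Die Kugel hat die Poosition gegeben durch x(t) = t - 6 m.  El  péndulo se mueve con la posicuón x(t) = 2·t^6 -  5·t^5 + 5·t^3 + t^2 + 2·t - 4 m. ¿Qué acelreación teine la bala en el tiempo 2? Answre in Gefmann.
Ausgehend von der Position x(t) = t - 6, nehmen wir 2 Ableitungen. Die Ableitung von der Position ergibt die Geschwindigkeit: v(t) = 1. Die Ableitung von der Geschwindigkeit ergibt die Beschleunigung: a(t) = 0. Wir haben die Beschleunigung a(t) = 0. Durch Einsetzen von t = 2: a(2) = 0.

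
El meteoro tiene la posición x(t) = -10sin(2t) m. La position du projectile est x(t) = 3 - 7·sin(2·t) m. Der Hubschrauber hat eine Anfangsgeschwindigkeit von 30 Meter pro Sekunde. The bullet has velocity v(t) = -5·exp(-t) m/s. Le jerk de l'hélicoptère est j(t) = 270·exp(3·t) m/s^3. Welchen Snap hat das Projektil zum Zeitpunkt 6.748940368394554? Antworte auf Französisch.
Pour résoudre ceci, nous devons prendre 4 dérivées de notre équation de la position x(t) = 3 - 7·sin(2·t). En dérivant la position, nous obtenons la vitesse: v(t) = -14·cos(2·t). La dérivée de la vitesse donne l'accélération: a(t) = 28·sin(2·t). En prenant d/dt de a(t), nous trouvons j(t) = 56·cos(2·t). En prenant d/dt de j(t), nous trouvons s(t) = -112·sin(2·t). En utilisant s(t) = -112·sin(2·t) et en substituant t = 6.748940368394554, nous trouvons s = -89.8824448493250.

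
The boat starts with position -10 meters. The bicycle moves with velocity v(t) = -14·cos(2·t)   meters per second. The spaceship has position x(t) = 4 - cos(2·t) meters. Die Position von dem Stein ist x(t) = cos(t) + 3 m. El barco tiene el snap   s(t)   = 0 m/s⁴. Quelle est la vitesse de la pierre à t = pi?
Pour résoudre ceci, nous devons prendre 1 dérivée de notre équation de la position x(t) = cos(t) + 3. La dérivée de la position donne la vitesse: v(t) = -sin(t). En utilisant v(t) = -sin(t) et en substituant t = pi, nous trouvons v = 0.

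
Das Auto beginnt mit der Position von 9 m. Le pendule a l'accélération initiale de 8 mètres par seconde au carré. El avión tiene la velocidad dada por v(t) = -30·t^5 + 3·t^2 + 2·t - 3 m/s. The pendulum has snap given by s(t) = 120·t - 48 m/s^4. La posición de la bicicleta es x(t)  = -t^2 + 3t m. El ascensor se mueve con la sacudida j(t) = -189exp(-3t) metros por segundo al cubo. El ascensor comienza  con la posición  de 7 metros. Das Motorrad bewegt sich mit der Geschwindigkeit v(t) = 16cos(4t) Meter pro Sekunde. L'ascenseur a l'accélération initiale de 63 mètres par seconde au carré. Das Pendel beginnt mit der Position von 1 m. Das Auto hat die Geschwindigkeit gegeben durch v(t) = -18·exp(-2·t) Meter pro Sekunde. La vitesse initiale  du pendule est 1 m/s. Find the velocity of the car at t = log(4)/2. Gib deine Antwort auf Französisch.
En utilisant v(t) = -18·exp(-2·t) et en substituant t = log(4)/2, nous trouvons v = -9/2.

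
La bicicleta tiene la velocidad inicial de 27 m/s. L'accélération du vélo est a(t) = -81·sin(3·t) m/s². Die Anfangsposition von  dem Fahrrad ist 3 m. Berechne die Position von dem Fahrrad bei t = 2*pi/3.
Um dies zu lösen, müssen wir 2 Stammfunktionen unserer Gleichung für die Beschleunigung a(t) = -81·sin(3·t) finden. Das Integral von der Beschleunigung, mit v(0) = 27, ergibt die Geschwindigkeit: v(t) = 27·cos(3·t). Die Stammfunktion von der Geschwindigkeit, mit x(0) = 3, ergibt die Position: x(t) = 9·sin(3·t) + 3. Mit x(t) = 9·sin(3·t) + 3 und Einsetzen von t = 2*pi/3, finden wir x = 3.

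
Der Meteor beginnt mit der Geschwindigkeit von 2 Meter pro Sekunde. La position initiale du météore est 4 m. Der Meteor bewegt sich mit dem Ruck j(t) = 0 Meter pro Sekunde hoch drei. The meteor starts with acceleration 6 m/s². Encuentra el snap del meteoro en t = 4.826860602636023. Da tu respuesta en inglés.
To solve this, we need to take 1 derivative of our jerk equation j(t) = 0. Taking d/dt of j(t), we find s(t) = 0. From the given snap equation s(t) = 0, we substitute t = 4.826860602636023 to get s = 0.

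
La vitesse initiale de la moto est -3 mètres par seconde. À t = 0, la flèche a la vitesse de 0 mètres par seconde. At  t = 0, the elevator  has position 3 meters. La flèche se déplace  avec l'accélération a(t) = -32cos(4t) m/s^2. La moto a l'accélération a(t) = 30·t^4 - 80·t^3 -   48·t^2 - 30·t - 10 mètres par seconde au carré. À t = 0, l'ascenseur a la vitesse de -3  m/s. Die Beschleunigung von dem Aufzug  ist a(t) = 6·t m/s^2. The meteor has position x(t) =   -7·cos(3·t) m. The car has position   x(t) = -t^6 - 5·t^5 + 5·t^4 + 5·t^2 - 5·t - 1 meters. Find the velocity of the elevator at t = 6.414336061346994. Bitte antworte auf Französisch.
Pour résoudre ceci, nous devons prendre 1 primitive de notre équation de l'accélération a(t) = 6·t. En intégrant l'accélération et en utilisant la condition initiale v(0) = -3, nous obtenons v(t) = 3·t^2 - 3. Nous avons la vitesse v(t) = 3·t^2 - 3. En substituant t = 6.414336061346994: v(6.414336061346994) = 120.431121323689.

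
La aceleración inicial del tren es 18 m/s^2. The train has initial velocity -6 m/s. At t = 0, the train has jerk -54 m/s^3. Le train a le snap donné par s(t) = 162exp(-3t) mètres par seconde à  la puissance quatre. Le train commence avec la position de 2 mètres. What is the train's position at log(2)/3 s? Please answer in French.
Nous devons intégrer notre équation du snap s(t) = 162·exp(-3·t) 4 fois. L'intégrale du snap est le jerk. En utilisant j(0) = -54, nous obtenons j(t) = -54·exp(-3·t). L'intégrale du jerk, avec a(0) = 18, donne l'accélération: a(t) = 18·exp(-3·t). L'intégrale de l'accélération, avec v(0) = -6, donne la vitesse: v(t) = -6·exp(-3·t). En prenant ∫v(t)dt et en appliquant x(0) = 2, nous trouvons x(t) = 2·exp(-3·t). De l'équation de la position x(t) = 2·exp(-3·t), nous substituons t = log(2)/3 pour obtenir x = 1.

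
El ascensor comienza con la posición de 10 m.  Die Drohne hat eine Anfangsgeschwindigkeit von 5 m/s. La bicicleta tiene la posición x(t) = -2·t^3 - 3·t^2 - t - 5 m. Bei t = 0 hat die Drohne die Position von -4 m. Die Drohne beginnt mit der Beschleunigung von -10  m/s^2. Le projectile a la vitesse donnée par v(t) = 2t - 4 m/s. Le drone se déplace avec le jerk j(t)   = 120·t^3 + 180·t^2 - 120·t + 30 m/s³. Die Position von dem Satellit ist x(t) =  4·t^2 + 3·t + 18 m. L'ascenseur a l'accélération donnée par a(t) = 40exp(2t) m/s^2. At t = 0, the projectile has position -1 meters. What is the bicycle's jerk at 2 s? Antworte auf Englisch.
To solve this, we need to take 3 derivatives of our position equation x(t) = -2·t^3 - 3·t^2 - t - 5. Taking d/dt of x(t), we find v(t) = -6·t^2 - 6·t - 1. Taking d/dt of v(t), we find a(t) = -12·t - 6. Taking d/dt of a(t), we find j(t) = -12. Using j(t) = -12 and substituting t = 2, we find j = -12.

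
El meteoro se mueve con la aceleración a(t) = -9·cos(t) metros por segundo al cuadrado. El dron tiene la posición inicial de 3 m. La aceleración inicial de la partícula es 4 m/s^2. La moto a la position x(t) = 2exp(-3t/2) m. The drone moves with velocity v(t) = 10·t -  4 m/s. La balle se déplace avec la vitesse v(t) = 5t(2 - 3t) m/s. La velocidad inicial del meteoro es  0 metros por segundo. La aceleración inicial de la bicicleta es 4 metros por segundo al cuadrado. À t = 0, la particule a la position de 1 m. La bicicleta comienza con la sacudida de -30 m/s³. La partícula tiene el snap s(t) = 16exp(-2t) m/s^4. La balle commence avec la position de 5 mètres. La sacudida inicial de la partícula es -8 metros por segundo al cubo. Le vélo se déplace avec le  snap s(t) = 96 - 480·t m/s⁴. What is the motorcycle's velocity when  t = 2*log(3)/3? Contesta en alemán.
Wir müssen unsere Gleichung für die Position x(t) = 2·exp(-3·t/2) 1-mal ableiten. Mit d/dt von x(t) finden wir v(t) = -3·exp(-3·t/2). Aus der Gleichung für die Geschwindigkeit v(t) = -3·exp(-3·t/2), setzen wir t = 2*log(3)/3 ein und erhalten v = -1.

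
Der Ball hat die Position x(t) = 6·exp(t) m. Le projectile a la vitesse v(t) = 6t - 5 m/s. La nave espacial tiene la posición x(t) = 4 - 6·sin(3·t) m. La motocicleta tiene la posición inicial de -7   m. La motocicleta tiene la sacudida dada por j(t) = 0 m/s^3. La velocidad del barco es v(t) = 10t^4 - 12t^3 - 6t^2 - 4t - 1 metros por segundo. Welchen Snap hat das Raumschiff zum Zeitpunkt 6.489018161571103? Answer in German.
Ausgehend von der Position x(t) = 4 - 6·sin(3·t), nehmen wir 4 Ableitungen. Durch Ableiten von der Position erhalten wir die Geschwindigkeit: v(t) = -18·cos(3·t). Durch Ableiten von der Geschwindigkeit erhalten wir die Beschleunigung: a(t) = 54·sin(3·t). Die Ableitung von der Beschleunigung ergibt den Ruck: j(t) = 162·cos(3·t). Durch Ableiten von dem Ruck erhalten wir den Snap: s(t) = -486·sin(3·t). Wir haben den Snap s(t) = -486·sin(3·t). Durch Einsetzen von t = 6.489018161571103: s(6.489018161571103) = -281.392774937786.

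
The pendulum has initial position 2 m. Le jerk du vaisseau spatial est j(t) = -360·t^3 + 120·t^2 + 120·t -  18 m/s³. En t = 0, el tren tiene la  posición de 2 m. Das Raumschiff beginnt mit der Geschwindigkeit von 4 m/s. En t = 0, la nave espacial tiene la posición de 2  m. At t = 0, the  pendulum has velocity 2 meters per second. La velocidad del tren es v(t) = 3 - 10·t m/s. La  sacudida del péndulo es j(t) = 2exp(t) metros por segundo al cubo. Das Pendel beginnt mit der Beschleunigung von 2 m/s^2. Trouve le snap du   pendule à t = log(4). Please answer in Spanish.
Debemos derivar nuestra ecuación de la sacudida j(t) = 2·exp(t) 1 vez. Tomando d/dt de j(t), encontramos s(t) = 2·exp(t). Tenemos el snap s(t) = 2·exp(t). Sustituyendo t = log(4): s(log(4)) = 8.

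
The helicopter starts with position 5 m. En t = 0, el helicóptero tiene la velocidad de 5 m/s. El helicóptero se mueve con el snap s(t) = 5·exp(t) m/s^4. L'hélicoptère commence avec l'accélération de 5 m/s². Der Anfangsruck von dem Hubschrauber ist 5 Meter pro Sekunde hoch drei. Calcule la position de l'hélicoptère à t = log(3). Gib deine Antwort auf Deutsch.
Wir müssen unsere Gleichung für den Snap s(t) = 5·exp(t) 4-mal integrieren. Die Stammfunktion von dem Snap ist der Ruck. Mit j(0) = 5 erhalten wir j(t) = 5·exp(t). Mit ∫j(t)dt und Anwendung von a(0) = 5, finden wir a(t) = 5·exp(t). Das Integral von der Beschleunigung ist die Geschwindigkeit. Mit v(0) = 5 erhalten wir v(t) = 5·exp(t). Mit ∫v(t)dt und Anwendung von x(0) = 5, finden wir x(t) = 5·exp(t). Aus der Gleichung für die Position x(t) = 5·exp(t), setzen wir t = log(3) ein und erhalten x = 15.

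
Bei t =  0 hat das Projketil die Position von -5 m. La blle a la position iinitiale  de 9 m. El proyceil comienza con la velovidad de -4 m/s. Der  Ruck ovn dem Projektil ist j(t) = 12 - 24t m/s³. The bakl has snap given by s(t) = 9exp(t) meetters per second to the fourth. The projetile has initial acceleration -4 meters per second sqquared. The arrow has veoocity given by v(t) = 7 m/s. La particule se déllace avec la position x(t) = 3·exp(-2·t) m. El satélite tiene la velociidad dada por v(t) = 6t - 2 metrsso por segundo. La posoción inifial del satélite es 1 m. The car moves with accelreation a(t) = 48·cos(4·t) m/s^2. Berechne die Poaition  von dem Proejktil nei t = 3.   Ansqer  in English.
To solve this, we need to take 3 antiderivatives of our jerk equation j(t) = 12 - 24·t. The integral of jerk, with a(0) = -4, gives acceleration: a(t) = -12·t^2 + 12·t - 4. The antiderivative of acceleration is velocity. Using v(0) = -4, we get v(t) = -4·t^3 + 6·t^2 - 4·t - 4. The antiderivative of velocity is position. Using x(0) = -5, we get x(t) = -t^4 + 2·t^3 - 2·t^2 - 4·t - 5. From the given position equation x(t) = -t^4 + 2·t^3 - 2·t^2 - 4·t - 5, we substitute t = 3 to get x = -62.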